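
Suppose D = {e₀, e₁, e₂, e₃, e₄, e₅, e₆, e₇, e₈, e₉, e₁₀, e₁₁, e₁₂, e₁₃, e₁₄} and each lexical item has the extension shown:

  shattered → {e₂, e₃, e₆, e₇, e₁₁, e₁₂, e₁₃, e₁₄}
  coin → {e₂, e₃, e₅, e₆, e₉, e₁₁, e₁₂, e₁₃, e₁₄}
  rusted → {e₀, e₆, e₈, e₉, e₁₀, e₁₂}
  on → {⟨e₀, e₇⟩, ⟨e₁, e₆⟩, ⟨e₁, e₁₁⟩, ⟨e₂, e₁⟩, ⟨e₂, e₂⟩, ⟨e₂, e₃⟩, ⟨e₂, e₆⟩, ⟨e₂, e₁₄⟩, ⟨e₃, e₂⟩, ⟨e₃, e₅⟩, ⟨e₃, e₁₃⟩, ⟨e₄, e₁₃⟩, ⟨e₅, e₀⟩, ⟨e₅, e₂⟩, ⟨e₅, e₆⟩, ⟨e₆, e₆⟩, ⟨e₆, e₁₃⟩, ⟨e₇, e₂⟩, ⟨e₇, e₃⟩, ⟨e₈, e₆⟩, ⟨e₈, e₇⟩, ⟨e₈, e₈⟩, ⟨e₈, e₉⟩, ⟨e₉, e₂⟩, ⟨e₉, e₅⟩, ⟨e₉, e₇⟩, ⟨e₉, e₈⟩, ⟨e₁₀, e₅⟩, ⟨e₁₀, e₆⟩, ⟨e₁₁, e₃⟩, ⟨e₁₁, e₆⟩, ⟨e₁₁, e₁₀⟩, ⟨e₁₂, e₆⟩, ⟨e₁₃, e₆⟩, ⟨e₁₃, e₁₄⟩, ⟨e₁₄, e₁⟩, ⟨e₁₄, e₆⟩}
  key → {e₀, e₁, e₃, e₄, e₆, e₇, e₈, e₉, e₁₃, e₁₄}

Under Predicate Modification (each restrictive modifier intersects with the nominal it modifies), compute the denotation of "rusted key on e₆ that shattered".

⟦on e₆⟧ = {x : ⟨x, e₆⟩ ∈ ⟦on⟧} = {e₁, e₂, e₅, e₆, e₈, e₁₀, e₁₁, e₁₂, e₁₃, e₁₄}
⟦that shattered⟧ = ⟦shattered⟧ = {e₂, e₃, e₆, e₇, e₁₁, e₁₂, e₁₃, e₁₄}
⟦key⟧ = {e₀, e₁, e₃, e₄, e₆, e₇, e₈, e₉, e₁₃, e₁₄}
… ∩ ⟦on e₆⟧ = {e₀, e₁, e₃, e₄, e₆, e₇, e₈, e₉, e₁₃, e₁₄} ∩ {e₁, e₂, e₅, e₆, e₈, e₁₀, e₁₁, e₁₂, e₁₃, e₁₄} = {e₁, e₆, e₈, e₁₃, e₁₄}
… ∩ ⟦that shattered⟧ = {e₁, e₆, e₈, e₁₃, e₁₄} ∩ {e₂, e₃, e₆, e₇, e₁₁, e₁₂, e₁₃, e₁₄} = {e₆, e₁₃, e₁₄}
… ∩ ⟦rusted⟧ = {e₆, e₁₃, e₁₄} ∩ {e₀, e₆, e₈, e₉, e₁₀, e₁₂} = {e₆}
So ⟦rusted key on e₆ that shattered⟧ = {e₆}.

{e₆}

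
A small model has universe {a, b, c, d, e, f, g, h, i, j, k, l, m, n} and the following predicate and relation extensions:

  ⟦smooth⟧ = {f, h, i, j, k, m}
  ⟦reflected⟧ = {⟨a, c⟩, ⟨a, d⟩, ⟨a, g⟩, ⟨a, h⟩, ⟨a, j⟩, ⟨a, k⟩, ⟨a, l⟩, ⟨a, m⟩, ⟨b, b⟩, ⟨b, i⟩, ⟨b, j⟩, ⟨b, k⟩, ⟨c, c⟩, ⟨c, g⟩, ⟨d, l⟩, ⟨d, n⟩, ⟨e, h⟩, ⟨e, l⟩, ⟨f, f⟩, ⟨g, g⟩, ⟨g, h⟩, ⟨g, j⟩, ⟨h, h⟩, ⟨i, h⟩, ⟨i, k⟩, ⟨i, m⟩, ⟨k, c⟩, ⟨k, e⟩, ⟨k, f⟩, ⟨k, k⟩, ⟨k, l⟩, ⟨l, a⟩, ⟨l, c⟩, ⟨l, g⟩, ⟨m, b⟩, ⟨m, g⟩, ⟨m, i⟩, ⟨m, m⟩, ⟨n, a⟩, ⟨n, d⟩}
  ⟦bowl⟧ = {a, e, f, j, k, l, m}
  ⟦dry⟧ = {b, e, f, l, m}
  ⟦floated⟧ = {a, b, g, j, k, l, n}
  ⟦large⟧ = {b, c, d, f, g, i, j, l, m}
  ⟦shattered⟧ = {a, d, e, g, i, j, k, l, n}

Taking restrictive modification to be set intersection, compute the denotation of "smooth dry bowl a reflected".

{m}

⟦a reflected⟧ = {x : ⟨a, x⟩ ∈ ⟦reflected⟧} = {c, d, g, h, j, k, l, m}
⟦bowl⟧ = {a, e, f, j, k, l, m}
… ∩ ⟦a reflected⟧ = {a, e, f, j, k, l, m} ∩ {c, d, g, h, j, k, l, m} = {j, k, l, m}
… ∩ ⟦smooth⟧ = {j, k, l, m} ∩ {f, h, i, j, k, m} = {j, k, m}
… ∩ ⟦dry⟧ = {j, k, m} ∩ {b, e, f, l, m} = {m}
So ⟦smooth dry bowl a reflected⟧ = {m}.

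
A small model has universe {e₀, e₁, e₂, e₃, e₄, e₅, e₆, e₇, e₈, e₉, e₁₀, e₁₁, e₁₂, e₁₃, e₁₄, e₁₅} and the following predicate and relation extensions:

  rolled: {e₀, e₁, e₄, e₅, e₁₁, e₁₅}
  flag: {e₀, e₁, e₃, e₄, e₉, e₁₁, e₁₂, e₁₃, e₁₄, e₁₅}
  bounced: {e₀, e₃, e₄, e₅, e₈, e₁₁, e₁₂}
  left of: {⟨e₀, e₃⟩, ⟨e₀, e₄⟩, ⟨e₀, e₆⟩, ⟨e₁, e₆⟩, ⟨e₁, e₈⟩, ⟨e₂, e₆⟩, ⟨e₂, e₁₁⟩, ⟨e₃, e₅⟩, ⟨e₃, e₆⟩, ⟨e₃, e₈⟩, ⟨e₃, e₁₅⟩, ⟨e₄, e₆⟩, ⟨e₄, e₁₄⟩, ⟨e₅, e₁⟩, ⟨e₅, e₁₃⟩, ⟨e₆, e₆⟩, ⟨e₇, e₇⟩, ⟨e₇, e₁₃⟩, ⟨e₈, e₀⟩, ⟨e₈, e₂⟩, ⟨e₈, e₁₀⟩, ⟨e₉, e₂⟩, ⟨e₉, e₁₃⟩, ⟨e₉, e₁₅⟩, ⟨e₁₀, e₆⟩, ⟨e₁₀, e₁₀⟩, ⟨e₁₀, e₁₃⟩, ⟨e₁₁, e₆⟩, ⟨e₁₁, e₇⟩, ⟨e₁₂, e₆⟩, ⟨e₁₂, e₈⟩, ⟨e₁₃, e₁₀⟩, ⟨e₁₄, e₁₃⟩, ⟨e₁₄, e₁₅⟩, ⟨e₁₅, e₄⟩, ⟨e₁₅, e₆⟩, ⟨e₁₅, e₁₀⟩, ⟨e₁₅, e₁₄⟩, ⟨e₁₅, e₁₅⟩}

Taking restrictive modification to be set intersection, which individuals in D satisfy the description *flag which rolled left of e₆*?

{e₀, e₁, e₄, e₁₁, e₁₅}

⟦which rolled⟧ = ⟦rolled⟧ = {e₀, e₁, e₄, e₅, e₁₁, e₁₅}
⟦left of e₆⟧ = {x : ⟨x, e₆⟩ ∈ ⟦left of⟧} = {e₀, e₁, e₂, e₃, e₄, e₆, e₁₀, e₁₁, e₁₂, e₁₅}
⟦flag⟧ = {e₀, e₁, e₃, e₄, e₉, e₁₁, e₁₂, e₁₃, e₁₄, e₁₅}
… ∩ ⟦which rolled⟧ = {e₀, e₁, e₃, e₄, e₉, e₁₁, e₁₂, e₁₃, e₁₄, e₁₅} ∩ {e₀, e₁, e₄, e₅, e₁₁, e₁₅} = {e₀, e₁, e₄, e₁₁, e₁₅}
… ∩ ⟦left of e₆⟧ = {e₀, e₁, e₄, e₁₁, e₁₅} ∩ {e₀, e₁, e₂, e₃, e₄, e₆, e₁₀, e₁₁, e₁₂, e₁₅} = {e₀, e₁, e₄, e₁₁, e₁₅}
So ⟦flag which rolled left of e₆⟧ = {e₀, e₁, e₄, e₁₁, e₁₅}.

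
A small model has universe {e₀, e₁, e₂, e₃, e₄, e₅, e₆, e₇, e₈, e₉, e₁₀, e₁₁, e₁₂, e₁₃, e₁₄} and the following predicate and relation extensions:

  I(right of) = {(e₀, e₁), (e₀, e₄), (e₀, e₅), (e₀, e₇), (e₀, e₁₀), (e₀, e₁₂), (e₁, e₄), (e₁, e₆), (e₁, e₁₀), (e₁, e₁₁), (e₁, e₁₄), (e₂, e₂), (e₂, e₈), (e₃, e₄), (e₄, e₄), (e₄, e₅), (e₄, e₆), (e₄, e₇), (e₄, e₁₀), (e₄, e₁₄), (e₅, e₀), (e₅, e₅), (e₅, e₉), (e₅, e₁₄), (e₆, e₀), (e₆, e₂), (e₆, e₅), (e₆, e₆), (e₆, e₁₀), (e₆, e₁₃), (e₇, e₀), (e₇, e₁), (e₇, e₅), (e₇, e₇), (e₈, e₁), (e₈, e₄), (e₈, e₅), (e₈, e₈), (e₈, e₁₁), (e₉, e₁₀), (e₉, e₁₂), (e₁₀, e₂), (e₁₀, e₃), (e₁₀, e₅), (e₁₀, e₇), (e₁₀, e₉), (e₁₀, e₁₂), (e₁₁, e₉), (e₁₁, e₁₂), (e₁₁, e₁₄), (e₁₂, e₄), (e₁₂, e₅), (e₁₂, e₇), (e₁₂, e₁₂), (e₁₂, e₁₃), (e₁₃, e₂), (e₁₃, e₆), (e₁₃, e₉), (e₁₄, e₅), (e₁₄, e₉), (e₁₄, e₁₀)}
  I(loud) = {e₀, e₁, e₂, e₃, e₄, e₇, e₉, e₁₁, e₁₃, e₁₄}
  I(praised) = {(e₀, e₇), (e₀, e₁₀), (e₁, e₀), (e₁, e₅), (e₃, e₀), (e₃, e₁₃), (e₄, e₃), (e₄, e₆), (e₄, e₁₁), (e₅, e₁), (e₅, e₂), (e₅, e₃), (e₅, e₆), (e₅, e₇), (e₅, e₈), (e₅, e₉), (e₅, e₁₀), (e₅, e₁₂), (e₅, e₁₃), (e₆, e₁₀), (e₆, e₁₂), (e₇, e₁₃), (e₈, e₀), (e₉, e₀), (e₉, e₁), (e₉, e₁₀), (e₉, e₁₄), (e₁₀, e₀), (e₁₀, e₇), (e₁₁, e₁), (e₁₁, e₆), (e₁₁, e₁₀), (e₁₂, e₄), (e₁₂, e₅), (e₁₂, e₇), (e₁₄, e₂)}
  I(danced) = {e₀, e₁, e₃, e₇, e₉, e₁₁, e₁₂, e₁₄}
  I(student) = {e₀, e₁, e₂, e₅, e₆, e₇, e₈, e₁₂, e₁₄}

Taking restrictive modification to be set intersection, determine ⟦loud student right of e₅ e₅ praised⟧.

⟦right of e₅⟧ = {x : ⟨x, e₅⟩ ∈ ⟦right of⟧} = {e₀, e₄, e₅, e₆, e₇, e₈, e₁₀, e₁₂, e₁₄}
⟦e₅ praised⟧ = {x : ⟨e₅, x⟩ ∈ ⟦praised⟧} = {e₁, e₂, e₃, e₆, e₇, e₈, e₉, e₁₀, e₁₂, e₁₃}
⟦student⟧ = {e₀, e₁, e₂, e₅, e₆, e₇, e₈, e₁₂, e₁₄}
… ∩ ⟦right of e₅⟧ = {e₀, e₁, e₂, e₅, e₆, e₇, e₈, e₁₂, e₁₄} ∩ {e₀, e₄, e₅, e₆, e₇, e₈, e₁₀, e₁₂, e₁₄} = {e₀, e₅, e₆, e₇, e₈, e₁₂, e₁₄}
… ∩ ⟦e₅ praised⟧ = {e₀, e₅, e₆, e₇, e₈, e₁₂, e₁₄} ∩ {e₁, e₂, e₃, e₆, e₇, e₈, e₉, e₁₀, e₁₂, e₁₃} = {e₆, e₇, e₈, e₁₂}
… ∩ ⟦loud⟧ = {e₆, e₇, e₈, e₁₂} ∩ {e₀, e₁, e₂, e₃, e₄, e₇, e₉, e₁₁, e₁₃, e₁₄} = {e₇}
So ⟦loud student right of e₅ e₅ praised⟧ = {e₇}.

{e₇}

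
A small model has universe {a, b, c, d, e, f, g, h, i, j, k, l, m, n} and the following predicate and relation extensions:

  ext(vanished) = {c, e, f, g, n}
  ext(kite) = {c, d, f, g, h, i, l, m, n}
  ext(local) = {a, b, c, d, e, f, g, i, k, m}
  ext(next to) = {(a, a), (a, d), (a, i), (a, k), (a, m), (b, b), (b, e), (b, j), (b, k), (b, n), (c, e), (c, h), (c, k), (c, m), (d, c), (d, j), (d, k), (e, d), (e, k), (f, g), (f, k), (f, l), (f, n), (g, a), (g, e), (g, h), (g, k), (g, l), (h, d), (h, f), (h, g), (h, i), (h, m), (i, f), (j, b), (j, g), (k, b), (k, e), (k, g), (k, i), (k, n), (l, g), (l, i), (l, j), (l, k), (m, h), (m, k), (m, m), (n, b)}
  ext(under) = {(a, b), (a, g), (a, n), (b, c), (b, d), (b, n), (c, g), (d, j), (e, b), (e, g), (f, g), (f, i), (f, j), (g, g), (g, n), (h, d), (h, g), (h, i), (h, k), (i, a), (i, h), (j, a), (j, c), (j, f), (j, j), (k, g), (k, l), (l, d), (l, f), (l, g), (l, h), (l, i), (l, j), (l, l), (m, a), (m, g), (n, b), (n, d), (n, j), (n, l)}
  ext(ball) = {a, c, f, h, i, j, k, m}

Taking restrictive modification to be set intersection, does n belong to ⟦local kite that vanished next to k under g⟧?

⟦that vanished⟧ = ⟦vanished⟧ = {c, e, f, g, n}
⟦next to k⟧ = {x : ⟨x, k⟩ ∈ ⟦next to⟧} = {a, b, c, d, e, f, g, l, m}
⟦under g⟧ = {x : ⟨x, g⟩ ∈ ⟦under⟧} = {a, c, e, f, g, h, k, l, m}
⟦kite⟧ = {c, d, f, g, h, i, l, m, n}
… ∩ ⟦that vanished⟧ = {c, d, f, g, h, i, l, m, n} ∩ {c, e, f, g, n} = {c, f, g, n}
… ∩ ⟦next to k⟧ = {c, f, g, n} ∩ {a, b, c, d, e, f, g, l, m} = {c, f, g}
… ∩ ⟦under g⟧ = {c, f, g} ∩ {a, c, e, f, g, h, k, l, m} = {c, f, g}
… ∩ ⟦local⟧ = {c, f, g} ∩ {a, b, c, d, e, f, g, i, k, m} = {c, f, g}
⟦local kite that vanished next to k under g⟧ = {c, f, g}; n ∉ this set.

no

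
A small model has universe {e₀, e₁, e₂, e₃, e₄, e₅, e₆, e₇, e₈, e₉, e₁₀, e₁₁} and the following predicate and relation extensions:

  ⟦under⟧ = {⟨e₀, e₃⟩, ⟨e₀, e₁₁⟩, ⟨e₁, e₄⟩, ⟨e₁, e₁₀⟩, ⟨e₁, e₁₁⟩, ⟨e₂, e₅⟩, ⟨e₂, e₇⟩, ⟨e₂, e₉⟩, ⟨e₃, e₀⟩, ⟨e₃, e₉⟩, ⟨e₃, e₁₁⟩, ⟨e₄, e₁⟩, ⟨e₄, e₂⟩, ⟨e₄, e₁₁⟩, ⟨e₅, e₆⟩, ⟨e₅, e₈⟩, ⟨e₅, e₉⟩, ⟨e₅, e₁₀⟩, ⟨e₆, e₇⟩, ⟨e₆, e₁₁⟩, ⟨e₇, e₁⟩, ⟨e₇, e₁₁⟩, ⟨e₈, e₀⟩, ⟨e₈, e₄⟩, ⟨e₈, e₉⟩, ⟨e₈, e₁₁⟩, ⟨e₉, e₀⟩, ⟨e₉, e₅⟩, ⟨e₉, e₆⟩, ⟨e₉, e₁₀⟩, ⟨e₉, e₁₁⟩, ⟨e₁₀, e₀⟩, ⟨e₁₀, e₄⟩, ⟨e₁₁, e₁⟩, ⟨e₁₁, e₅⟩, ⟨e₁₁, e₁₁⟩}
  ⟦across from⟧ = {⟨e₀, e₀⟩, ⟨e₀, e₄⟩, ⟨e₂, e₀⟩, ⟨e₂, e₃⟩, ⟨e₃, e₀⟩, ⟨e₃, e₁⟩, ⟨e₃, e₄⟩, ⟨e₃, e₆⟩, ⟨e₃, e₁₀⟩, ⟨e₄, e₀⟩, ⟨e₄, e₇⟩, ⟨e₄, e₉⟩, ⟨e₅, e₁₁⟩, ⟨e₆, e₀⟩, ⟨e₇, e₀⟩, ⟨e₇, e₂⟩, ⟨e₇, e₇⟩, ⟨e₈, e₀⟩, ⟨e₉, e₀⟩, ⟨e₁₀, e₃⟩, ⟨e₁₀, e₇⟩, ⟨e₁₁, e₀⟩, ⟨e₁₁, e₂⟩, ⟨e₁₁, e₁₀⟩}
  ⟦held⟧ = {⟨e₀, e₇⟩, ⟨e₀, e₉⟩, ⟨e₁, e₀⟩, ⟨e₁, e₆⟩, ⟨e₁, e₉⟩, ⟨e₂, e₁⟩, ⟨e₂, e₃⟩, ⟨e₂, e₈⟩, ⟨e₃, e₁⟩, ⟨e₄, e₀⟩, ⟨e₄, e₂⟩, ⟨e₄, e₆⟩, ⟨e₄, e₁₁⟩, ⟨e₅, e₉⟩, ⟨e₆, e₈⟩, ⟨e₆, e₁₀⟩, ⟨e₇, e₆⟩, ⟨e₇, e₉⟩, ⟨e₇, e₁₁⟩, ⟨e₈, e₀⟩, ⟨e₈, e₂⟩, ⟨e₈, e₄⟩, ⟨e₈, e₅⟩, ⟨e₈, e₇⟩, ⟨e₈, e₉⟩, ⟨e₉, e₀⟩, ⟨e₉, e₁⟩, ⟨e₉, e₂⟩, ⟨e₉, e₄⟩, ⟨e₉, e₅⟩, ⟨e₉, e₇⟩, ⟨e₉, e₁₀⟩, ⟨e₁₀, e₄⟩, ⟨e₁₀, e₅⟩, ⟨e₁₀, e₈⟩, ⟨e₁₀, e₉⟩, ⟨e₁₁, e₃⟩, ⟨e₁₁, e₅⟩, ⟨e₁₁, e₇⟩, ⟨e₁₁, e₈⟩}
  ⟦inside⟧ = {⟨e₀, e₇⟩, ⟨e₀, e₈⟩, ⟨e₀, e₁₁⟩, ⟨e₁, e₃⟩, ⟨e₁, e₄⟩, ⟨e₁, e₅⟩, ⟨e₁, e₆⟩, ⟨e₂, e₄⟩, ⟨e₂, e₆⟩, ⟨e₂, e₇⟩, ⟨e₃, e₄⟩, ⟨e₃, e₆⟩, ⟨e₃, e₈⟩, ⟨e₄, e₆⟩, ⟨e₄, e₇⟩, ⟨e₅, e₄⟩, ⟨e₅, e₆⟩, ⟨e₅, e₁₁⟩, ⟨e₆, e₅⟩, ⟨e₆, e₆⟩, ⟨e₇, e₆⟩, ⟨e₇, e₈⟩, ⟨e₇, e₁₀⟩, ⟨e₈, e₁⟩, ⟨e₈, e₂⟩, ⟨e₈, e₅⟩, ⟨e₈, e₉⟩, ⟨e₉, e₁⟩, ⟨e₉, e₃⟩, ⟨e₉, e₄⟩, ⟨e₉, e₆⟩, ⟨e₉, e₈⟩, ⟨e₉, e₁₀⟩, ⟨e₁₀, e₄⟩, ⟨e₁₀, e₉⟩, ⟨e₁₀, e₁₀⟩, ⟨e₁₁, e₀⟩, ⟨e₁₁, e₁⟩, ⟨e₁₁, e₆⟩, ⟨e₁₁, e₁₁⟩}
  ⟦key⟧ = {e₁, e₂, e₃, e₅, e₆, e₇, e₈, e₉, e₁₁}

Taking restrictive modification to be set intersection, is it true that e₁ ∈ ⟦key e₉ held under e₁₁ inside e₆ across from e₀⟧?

no

⟦e₉ held⟧ = {x : ⟨e₉, x⟩ ∈ ⟦held⟧} = {e₀, e₁, e₂, e₄, e₅, e₇, e₁₀}
⟦under e₁₁⟧ = {x : ⟨x, e₁₁⟩ ∈ ⟦under⟧} = {e₀, e₁, e₃, e₄, e₆, e₇, e₈, e₉, e₁₁}
⟦inside e₆⟧ = {x : ⟨x, e₆⟩ ∈ ⟦inside⟧} = {e₁, e₂, e₃, e₄, e₅, e₆, e₇, e₉, e₁₁}
⟦across from e₀⟧ = {x : ⟨x, e₀⟩ ∈ ⟦across from⟧} = {e₀, e₂, e₃, e₄, e₆, e₇, e₈, e₉, e₁₁}
⟦key⟧ = {e₁, e₂, e₃, e₅, e₆, e₇, e₈, e₉, e₁₁}
… ∩ ⟦e₉ held⟧ = {e₁, e₂, e₃, e₅, e₆, e₇, e₈, e₉, e₁₁} ∩ {e₀, e₁, e₂, e₄, e₅, e₇, e₁₀} = {e₁, e₂, e₅, e₇}
… ∩ ⟦under e₁₁⟧ = {e₁, e₂, e₅, e₇} ∩ {e₀, e₁, e₃, e₄, e₆, e₇, e₈, e₉, e₁₁} = {e₁, e₇}
… ∩ ⟦inside e₆⟧ = {e₁, e₇} ∩ {e₁, e₂, e₃, e₄, e₅, e₆, e₇, e₉, e₁₁} = {e₁, e₇}
… ∩ ⟦across from e₀⟧ = {e₁, e₇} ∩ {e₀, e₂, e₃, e₄, e₆, e₇, e₈, e₉, e₁₁} = {e₇}
⟦key e₉ held under e₁₁ inside e₆ across from e₀⟧ = {e₇}; e₁ ∉ this set.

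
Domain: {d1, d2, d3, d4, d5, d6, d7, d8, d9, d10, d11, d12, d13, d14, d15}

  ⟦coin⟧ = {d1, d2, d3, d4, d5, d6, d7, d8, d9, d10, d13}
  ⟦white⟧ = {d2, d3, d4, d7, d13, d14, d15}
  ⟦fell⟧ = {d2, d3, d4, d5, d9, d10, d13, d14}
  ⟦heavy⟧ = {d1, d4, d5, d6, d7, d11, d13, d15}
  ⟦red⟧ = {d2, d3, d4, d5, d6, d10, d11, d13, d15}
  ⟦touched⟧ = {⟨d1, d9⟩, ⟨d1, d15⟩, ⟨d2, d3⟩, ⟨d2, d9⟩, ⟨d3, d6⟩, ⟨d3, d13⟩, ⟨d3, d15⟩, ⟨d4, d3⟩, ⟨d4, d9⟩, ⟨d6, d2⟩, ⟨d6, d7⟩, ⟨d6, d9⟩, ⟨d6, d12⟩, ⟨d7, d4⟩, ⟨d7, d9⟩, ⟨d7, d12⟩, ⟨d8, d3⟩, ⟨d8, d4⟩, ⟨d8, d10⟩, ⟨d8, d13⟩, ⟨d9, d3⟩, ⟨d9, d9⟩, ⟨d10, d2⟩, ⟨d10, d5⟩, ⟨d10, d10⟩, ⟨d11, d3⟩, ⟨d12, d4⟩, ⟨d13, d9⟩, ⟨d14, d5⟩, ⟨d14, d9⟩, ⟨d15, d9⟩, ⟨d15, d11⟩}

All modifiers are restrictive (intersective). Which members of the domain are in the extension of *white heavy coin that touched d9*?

⟦that touched d9⟧ = {x : ⟨x, d9⟩ ∈ ⟦touched⟧} = {d1, d2, d4, d6, d7, d9, d13, d14, d15}
⟦coin⟧ = {d1, d2, d3, d4, d5, d6, d7, d8, d9, d10, d13}
… ∩ ⟦that touched d9⟧ = {d1, d2, d3, d4, d5, d6, d7, d8, d9, d10, d13} ∩ {d1, d2, d4, d6, d7, d9, d13, d14, d15} = {d1, d2, d4, d6, d7, d9, d13}
… ∩ ⟦white⟧ = {d1, d2, d4, d6, d7, d9, d13} ∩ {d2, d3, d4, d7, d13, d14, d15} = {d2, d4, d7, d13}
… ∩ ⟦heavy⟧ = {d2, d4, d7, d13} ∩ {d1, d4, d5, d6, d7, d11, d13, d15} = {d4, d7, d13}
So ⟦white heavy coin that touched d9⟧ = {d4, d7, d13}.

{d4, d7, d13}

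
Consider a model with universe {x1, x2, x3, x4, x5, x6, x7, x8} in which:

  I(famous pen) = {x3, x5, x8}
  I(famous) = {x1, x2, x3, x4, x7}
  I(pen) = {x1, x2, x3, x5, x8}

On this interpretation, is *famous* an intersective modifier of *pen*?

no

⟦famous⟧ ∩ ⟦pen⟧ = {x1, x2, x3, x4, x7} ∩ {x1, x2, x3, x5, x8} = {x1, x2, x3}
Observed ⟦famous pen⟧ = {x3, x5, x8}.
These differ, so the modifier is not intersective in this model.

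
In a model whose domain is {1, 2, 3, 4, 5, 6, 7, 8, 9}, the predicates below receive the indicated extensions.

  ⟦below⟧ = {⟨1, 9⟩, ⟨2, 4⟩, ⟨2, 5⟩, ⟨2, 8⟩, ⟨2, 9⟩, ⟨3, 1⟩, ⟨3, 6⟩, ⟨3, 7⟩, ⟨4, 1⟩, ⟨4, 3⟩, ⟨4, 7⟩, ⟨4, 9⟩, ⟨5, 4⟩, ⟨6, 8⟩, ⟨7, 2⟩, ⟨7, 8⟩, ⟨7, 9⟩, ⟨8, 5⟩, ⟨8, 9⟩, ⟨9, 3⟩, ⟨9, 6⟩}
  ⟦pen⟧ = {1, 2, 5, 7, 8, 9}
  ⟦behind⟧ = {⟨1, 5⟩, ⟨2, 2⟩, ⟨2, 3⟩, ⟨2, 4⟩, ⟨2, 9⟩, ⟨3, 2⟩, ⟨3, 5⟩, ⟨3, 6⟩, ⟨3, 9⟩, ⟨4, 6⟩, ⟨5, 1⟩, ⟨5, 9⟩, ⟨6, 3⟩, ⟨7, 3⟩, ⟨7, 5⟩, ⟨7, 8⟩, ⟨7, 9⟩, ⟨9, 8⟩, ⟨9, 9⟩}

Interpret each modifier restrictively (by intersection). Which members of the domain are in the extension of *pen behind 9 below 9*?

{2, 7}

⟦behind 9⟧ = {x : ⟨x, 9⟩ ∈ ⟦behind⟧} = {2, 3, 5, 7, 9}
⟦below 9⟧ = {x : ⟨x, 9⟩ ∈ ⟦below⟧} = {1, 2, 4, 7, 8}
⟦pen⟧ = {1, 2, 5, 7, 8, 9}
… ∩ ⟦behind 9⟧ = {1, 2, 5, 7, 8, 9} ∩ {2, 3, 5, 7, 9} = {2, 5, 7, 9}
… ∩ ⟦below 9⟧ = {2, 5, 7, 9} ∩ {1, 2, 4, 7, 8} = {2, 7}
So ⟦pen behind 9 below 9⟧ = {2, 7}.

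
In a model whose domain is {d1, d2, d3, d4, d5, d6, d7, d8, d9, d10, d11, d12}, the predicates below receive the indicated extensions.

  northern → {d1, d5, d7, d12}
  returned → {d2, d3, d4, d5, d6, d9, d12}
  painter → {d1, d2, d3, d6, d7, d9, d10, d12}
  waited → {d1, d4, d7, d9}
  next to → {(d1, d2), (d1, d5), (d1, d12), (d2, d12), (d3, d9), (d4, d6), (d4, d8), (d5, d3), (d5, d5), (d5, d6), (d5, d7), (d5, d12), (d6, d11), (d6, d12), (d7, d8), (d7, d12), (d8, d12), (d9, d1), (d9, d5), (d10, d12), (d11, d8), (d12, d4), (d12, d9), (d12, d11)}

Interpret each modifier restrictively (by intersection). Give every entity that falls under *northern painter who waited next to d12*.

⟦who waited⟧ = ⟦waited⟧ = {d1, d4, d7, d9}
⟦next to d12⟧ = {x : ⟨x, d12⟩ ∈ ⟦next to⟧} = {d1, d2, d5, d6, d7, d8, d10}
⟦painter⟧ = {d1, d2, d3, d6, d7, d9, d10, d12}
… ∩ ⟦who waited⟧ = {d1, d2, d3, d6, d7, d9, d10, d12} ∩ {d1, d4, d7, d9} = {d1, d7, d9}
… ∩ ⟦next to d12⟧ = {d1, d7, d9} ∩ {d1, d2, d5, d6, d7, d8, d10} = {d1, d7}
… ∩ ⟦northern⟧ = {d1, d7} ∩ {d1, d5, d7, d12} = {d1, d7}
So ⟦northern painter who waited next to d12⟧ = {d1, d7}.

{d1, d7}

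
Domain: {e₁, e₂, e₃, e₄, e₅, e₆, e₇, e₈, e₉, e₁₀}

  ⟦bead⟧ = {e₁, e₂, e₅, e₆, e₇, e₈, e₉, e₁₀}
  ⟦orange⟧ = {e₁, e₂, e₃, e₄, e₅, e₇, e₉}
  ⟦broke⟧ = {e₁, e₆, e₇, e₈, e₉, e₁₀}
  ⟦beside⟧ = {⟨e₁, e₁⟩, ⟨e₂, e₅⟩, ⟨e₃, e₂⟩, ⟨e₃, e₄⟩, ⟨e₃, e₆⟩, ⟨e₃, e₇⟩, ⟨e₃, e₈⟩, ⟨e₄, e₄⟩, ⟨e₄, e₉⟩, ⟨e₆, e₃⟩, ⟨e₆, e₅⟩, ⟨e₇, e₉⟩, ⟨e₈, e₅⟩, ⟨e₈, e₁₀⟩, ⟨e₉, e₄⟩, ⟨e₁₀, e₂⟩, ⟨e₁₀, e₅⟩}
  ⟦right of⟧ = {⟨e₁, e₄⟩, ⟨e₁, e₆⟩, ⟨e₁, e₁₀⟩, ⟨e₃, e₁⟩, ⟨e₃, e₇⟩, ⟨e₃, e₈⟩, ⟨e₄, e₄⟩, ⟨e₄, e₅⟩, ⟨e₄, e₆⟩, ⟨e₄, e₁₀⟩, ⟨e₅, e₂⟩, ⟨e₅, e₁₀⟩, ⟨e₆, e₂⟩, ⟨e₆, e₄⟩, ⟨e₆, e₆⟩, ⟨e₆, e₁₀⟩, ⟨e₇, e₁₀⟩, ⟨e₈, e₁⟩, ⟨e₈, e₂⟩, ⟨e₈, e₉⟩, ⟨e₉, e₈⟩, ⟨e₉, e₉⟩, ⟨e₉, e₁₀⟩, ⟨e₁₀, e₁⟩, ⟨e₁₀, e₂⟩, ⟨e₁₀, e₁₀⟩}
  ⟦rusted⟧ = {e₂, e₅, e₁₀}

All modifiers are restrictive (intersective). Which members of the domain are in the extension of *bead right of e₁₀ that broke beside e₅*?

⟦right of e₁₀⟧ = {x : ⟨x, e₁₀⟩ ∈ ⟦right of⟧} = {e₁, e₄, e₅, e₆, e₇, e₉, e₁₀}
⟦that broke⟧ = ⟦broke⟧ = {e₁, e₆, e₇, e₈, e₉, e₁₀}
⟦beside e₅⟧ = {x : ⟨x, e₅⟩ ∈ ⟦beside⟧} = {e₂, e₆, e₈, e₁₀}
⟦bead⟧ = {e₁, e₂, e₅, e₆, e₇, e₈, e₉, e₁₀}
… ∩ ⟦right of e₁₀⟧ = {e₁, e₂, e₅, e₆, e₇, e₈, e₉, e₁₀} ∩ {e₁, e₄, e₅, e₆, e₇, e₉, e₁₀} = {e₁, e₅, e₆, e₇, e₉, e₁₀}
… ∩ ⟦that broke⟧ = {e₁, e₅, e₆, e₇, e₉, e₁₀} ∩ {e₁, e₆, e₇, e₈, e₉, e₁₀} = {e₁, e₆, e₇, e₉, e₁₀}
… ∩ ⟦beside e₅⟧ = {e₁, e₆, e₇, e₉, e₁₀} ∩ {e₂, e₆, e₈, e₁₀} = {e₆, e₁₀}
So ⟦bead right of e₁₀ that broke beside e₅⟧ = {e₆, e₁₀}.

{e₆, e₁₀}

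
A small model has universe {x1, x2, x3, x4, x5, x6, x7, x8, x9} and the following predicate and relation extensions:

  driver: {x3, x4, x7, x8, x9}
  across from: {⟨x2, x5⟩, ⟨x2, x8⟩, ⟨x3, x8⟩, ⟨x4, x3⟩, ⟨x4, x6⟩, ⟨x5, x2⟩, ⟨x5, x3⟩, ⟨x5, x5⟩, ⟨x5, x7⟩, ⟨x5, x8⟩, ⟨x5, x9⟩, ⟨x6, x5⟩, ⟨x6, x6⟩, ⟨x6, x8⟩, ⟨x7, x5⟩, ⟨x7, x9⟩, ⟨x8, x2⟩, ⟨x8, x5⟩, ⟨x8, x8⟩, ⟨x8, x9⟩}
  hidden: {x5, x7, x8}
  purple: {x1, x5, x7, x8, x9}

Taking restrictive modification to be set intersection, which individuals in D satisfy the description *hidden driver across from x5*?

{x7, x8}

⟦across from x5⟧ = {x : ⟨x, x5⟩ ∈ ⟦across from⟧} = {x2, x5, x6, x7, x8}
⟦driver⟧ = {x3, x4, x7, x8, x9}
… ∩ ⟦across from x5⟧ = {x3, x4, x7, x8, x9} ∩ {x2, x5, x6, x7, x8} = {x7, x8}
… ∩ ⟦hidden⟧ = {x7, x8} ∩ {x5, x7, x8} = {x7, x8}
So ⟦hidden driver across from x5⟧ = {x7, x8}.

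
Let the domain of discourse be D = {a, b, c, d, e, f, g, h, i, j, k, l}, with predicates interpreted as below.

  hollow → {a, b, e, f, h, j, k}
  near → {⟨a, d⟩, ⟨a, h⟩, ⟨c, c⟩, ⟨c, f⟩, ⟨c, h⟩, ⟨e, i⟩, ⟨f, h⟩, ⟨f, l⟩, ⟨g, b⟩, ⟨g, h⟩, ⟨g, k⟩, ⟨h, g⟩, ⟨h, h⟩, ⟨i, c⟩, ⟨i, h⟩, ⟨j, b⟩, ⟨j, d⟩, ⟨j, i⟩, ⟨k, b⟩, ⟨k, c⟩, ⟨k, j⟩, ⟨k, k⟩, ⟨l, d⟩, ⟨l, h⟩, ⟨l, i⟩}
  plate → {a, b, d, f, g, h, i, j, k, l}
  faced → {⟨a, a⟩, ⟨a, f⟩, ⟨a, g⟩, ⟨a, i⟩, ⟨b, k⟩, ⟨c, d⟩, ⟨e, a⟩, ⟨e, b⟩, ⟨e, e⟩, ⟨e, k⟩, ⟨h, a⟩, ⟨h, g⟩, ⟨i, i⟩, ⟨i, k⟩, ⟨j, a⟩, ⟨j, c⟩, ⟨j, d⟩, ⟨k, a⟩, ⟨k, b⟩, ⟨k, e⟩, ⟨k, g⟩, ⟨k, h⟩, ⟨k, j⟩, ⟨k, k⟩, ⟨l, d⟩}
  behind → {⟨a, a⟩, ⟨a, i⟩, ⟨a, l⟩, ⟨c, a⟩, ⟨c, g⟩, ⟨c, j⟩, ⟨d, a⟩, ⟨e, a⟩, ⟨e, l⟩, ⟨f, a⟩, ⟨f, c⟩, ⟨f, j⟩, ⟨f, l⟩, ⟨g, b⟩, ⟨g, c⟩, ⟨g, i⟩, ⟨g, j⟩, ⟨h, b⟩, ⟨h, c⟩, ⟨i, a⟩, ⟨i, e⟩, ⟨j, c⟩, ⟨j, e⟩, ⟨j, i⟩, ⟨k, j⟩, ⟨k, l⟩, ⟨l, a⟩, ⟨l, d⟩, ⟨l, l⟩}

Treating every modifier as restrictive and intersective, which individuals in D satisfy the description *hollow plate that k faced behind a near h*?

{a}

⟦that k faced⟧ = {x : ⟨k, x⟩ ∈ ⟦faced⟧} = {a, b, e, g, h, j, k}
⟦behind a⟧ = {x : ⟨x, a⟩ ∈ ⟦behind⟧} = {a, c, d, e, f, i, l}
⟦near h⟧ = {x : ⟨x, h⟩ ∈ ⟦near⟧} = {a, c, f, g, h, i, l}
⟦plate⟧ = {a, b, d, f, g, h, i, j, k, l}
… ∩ ⟦that k faced⟧ = {a, b, d, f, g, h, i, j, k, l} ∩ {a, b, e, g, h, j, k} = {a, b, g, h, j, k}
… ∩ ⟦behind a⟧ = {a, b, g, h, j, k} ∩ {a, c, d, e, f, i, l} = {a}
… ∩ ⟦near h⟧ = {a} ∩ {a, c, f, g, h, i, l} = {a}
… ∩ ⟦hollow⟧ = {a} ∩ {a, b, e, f, h, j, k} = {a}
So ⟦hollow plate that k faced behind a near h⟧ = {a}.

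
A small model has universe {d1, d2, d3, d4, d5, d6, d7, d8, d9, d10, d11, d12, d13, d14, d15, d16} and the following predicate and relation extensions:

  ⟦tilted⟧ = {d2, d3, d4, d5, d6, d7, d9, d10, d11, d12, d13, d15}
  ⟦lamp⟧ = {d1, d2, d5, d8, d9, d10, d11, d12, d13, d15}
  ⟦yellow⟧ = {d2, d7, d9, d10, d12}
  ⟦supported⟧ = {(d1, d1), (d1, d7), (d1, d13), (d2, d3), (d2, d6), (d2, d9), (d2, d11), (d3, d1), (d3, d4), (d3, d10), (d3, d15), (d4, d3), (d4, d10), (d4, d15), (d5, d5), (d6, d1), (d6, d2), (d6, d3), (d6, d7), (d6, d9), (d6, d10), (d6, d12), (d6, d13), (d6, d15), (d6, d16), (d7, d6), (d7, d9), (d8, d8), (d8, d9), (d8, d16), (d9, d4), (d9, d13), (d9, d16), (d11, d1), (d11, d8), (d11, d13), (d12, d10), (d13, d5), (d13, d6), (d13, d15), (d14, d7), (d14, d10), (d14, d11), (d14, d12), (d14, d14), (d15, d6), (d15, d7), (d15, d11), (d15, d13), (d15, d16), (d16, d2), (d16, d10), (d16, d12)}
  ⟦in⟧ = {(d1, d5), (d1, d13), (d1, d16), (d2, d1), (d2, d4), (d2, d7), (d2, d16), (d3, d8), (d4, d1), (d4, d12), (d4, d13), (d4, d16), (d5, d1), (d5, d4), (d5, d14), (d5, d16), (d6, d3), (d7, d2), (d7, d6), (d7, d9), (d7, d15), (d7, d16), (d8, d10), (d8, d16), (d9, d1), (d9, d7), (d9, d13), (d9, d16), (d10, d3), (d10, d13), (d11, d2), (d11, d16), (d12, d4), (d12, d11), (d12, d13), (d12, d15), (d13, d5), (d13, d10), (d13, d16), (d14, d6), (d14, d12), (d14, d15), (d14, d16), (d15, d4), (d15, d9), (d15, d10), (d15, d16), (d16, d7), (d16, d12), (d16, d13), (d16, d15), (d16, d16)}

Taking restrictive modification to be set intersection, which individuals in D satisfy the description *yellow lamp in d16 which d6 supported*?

⟦in d16⟧ = {x : ⟨x, d16⟩ ∈ ⟦in⟧} = {d1, d2, d4, d5, d7, d8, d9, d11, d13, d14, d15, d16}
⟦which d6 supported⟧ = {x : ⟨d6, x⟩ ∈ ⟦supported⟧} = {d1, d2, d3, d7, d9, d10, d12, d13, d15, d16}
⟦lamp⟧ = {d1, d2, d5, d8, d9, d10, d11, d12, d13, d15}
… ∩ ⟦in d16⟧ = {d1, d2, d5, d8, d9, d10, d11, d12, d13, d15} ∩ {d1, d2, d4, d5, d7, d8, d9, d11, d13, d14, d15, d16} = {d1, d2, d5, d8, d9, d11, d13, d15}
… ∩ ⟦which d6 supported⟧ = {d1, d2, d5, d8, d9, d11, d13, d15} ∩ {d1, d2, d3, d7, d9, d10, d12, d13, d15, d16} = {d1, d2, d9, d13, d15}
… ∩ ⟦yellow⟧ = {d1, d2, d9, d13, d15} ∩ {d2, d7, d9, d10, d12} = {d2, d9}
So ⟦yellow lamp in d16 which d6 supported⟧ = {d2, d9}.

{d2, d9}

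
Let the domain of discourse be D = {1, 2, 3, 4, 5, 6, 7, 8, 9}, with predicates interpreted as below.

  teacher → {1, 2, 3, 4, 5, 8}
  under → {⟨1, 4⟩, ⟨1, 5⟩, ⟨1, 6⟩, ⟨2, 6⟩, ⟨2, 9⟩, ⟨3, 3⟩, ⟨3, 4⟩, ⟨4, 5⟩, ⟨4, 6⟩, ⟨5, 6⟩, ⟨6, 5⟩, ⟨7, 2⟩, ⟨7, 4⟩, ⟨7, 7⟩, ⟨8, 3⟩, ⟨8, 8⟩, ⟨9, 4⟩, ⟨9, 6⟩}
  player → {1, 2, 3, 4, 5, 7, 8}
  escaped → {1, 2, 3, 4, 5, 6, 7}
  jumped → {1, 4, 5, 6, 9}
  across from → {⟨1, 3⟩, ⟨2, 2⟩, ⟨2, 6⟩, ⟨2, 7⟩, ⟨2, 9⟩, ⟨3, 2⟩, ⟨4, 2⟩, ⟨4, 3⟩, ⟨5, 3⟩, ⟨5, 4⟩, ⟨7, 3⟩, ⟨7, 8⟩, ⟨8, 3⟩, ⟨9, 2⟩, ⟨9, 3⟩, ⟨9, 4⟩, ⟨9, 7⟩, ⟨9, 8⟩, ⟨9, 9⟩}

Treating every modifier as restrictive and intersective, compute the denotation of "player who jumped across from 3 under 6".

⟦who jumped⟧ = ⟦jumped⟧ = {1, 4, 5, 6, 9}
⟦across from 3⟧ = {x : ⟨x, 3⟩ ∈ ⟦across from⟧} = {1, 4, 5, 7, 8, 9}
⟦under 6⟧ = {x : ⟨x, 6⟩ ∈ ⟦under⟧} = {1, 2, 4, 5, 9}
⟦player⟧ = {1, 2, 3, 4, 5, 7, 8}
… ∩ ⟦who jumped⟧ = {1, 2, 3, 4, 5, 7, 8} ∩ {1, 4, 5, 6, 9} = {1, 4, 5}
… ∩ ⟦across from 3⟧ = {1, 4, 5} ∩ {1, 4, 5, 7, 8, 9} = {1, 4, 5}
… ∩ ⟦under 6⟧ = {1, 4, 5} ∩ {1, 2, 4, 5, 9} = {1, 4, 5}
So ⟦player who jumped across from 3 under 6⟧ = {1, 4, 5}.

{1, 4, 5}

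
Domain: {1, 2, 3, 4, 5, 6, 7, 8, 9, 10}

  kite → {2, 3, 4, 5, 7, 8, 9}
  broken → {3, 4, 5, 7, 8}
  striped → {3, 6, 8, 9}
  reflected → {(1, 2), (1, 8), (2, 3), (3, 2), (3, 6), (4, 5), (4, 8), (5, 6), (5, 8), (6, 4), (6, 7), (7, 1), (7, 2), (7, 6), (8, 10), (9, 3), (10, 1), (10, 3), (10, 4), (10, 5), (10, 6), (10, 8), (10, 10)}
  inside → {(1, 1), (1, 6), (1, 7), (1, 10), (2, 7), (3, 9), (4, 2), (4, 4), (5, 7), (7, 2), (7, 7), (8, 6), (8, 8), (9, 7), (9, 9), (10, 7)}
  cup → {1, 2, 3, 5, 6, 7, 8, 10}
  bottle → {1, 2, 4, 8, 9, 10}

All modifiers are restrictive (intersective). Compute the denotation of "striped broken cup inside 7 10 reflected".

{ }

⟦inside 7⟧ = {x : ⟨x, 7⟩ ∈ ⟦inside⟧} = {1, 2, 5, 7, 9, 10}
⟦10 reflected⟧ = {x : ⟨10, x⟩ ∈ ⟦reflected⟧} = {1, 3, 4, 5, 6, 8, 10}
⟦cup⟧ = {1, 2, 3, 5, 6, 7, 8, 10}
… ∩ ⟦inside 7⟧ = {1, 2, 3, 5, 6, 7, 8, 10} ∩ {1, 2, 5, 7, 9, 10} = {1, 2, 5, 7, 10}
… ∩ ⟦10 reflected⟧ = {1, 2, 5, 7, 10} ∩ {1, 3, 4, 5, 6, 8, 10} = {1, 5, 10}
… ∩ ⟦striped⟧ = {1, 5, 10} ∩ {3, 6, 8, 9} = ∅
… ∩ ⟦broken⟧ = ∅ ∩ {3, 4, 5, 7, 8} = ∅
So ⟦striped broken cup inside 7 10 reflected⟧ = { }.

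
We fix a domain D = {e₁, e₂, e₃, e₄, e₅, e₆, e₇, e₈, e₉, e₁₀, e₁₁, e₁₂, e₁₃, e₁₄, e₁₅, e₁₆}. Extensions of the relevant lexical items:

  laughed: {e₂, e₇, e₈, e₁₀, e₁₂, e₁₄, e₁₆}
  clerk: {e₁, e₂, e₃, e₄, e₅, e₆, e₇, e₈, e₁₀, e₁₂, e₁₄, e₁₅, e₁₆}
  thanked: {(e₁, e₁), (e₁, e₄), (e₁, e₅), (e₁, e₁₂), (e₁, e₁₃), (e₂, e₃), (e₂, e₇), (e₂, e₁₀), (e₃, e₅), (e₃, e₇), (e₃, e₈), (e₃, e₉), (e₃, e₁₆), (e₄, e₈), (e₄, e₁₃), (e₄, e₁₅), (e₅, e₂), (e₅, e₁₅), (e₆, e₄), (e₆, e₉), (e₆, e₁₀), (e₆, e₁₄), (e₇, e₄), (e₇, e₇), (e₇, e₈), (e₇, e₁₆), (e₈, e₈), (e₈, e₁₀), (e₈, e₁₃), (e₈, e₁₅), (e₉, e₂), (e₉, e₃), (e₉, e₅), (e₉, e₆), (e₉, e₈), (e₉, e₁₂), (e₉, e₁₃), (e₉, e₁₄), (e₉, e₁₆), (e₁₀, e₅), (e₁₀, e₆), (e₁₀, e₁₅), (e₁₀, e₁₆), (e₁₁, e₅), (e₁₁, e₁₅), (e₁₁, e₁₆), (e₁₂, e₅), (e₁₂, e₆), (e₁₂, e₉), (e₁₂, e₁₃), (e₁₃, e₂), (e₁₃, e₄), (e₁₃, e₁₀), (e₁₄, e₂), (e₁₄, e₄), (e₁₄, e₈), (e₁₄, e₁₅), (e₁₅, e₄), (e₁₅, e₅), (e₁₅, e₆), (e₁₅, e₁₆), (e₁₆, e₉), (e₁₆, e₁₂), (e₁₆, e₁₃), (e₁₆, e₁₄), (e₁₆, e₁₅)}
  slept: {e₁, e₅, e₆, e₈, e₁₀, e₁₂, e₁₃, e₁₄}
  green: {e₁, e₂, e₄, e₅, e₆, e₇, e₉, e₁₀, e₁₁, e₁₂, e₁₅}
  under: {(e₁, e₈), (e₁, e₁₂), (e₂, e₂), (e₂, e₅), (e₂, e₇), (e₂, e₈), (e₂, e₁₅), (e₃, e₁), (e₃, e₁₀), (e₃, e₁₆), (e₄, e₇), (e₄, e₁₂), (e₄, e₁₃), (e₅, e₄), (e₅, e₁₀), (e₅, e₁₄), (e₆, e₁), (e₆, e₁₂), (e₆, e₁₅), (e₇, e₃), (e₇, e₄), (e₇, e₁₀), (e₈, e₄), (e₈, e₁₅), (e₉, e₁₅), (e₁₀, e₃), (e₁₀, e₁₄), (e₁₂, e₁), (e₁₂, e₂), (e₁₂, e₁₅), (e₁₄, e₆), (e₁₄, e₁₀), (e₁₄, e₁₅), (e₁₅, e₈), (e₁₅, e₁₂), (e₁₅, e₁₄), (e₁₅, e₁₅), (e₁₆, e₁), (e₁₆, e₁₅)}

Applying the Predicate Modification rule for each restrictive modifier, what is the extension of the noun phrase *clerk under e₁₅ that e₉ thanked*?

⟦under e₁₅⟧ = {x : ⟨x, e₁₅⟩ ∈ ⟦under⟧} = {e₂, e₆, e₈, e₉, e₁₂, e₁₄, e₁₅, e₁₆}
⟦that e₉ thanked⟧ = {x : ⟨e₉, x⟩ ∈ ⟦thanked⟧} = {e₂, e₃, e₅, e₆, e₈, e₁₂, e₁₃, e₁₄, e₁₆}
⟦clerk⟧ = {e₁, e₂, e₃, e₄, e₅, e₆, e₇, e₈, e₁₀, e₁₂, e₁₄, e₁₅, e₁₆}
… ∩ ⟦under e₁₅⟧ = {e₁, e₂, e₃, e₄, e₅, e₆, e₇, e₈, e₁₀, e₁₂, e₁₄, e₁₅, e₁₆} ∩ {e₂, e₆, e₈, e₉, e₁₂, e₁₄, e₁₅, e₁₆} = {e₂, e₆, e₈, e₁₂, e₁₄, e₁₅, e₁₆}
… ∩ ⟦that e₉ thanked⟧ = {e₂, e₆, e₈, e₁₂, e₁₄, e₁₅, e₁₆} ∩ {e₂, e₃, e₅, e₆, e₈, e₁₂, e₁₃, e₁₄, e₁₆} = {e₂, e₆, e₈, e₁₂, e₁₄, e₁₆}
So ⟦clerk under e₁₅ that e₉ thanked⟧ = {e₂, e₆, e₈, e₁₂, e₁₄, e₁₆}.

{e₂, e₆, e₈, e₁₂, e₁₄, e₁₆}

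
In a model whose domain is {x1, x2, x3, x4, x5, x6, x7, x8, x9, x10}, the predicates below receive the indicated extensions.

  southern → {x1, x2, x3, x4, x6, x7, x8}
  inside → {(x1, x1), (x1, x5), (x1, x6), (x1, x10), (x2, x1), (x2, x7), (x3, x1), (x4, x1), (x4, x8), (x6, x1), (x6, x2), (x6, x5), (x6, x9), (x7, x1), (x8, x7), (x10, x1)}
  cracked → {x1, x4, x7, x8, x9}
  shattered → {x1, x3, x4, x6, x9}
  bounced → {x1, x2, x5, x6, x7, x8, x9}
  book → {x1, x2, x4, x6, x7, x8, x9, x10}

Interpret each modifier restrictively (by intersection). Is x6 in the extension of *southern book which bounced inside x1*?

⟦which bounced⟧ = ⟦bounced⟧ = {x1, x2, x5, x6, x7, x8, x9}
⟦inside x1⟧ = {x : ⟨x, x1⟩ ∈ ⟦inside⟧} = {x1, x2, x3, x4, x6, x7, x10}
⟦book⟧ = {x1, x2, x4, x6, x7, x8, x9, x10}
… ∩ ⟦which bounced⟧ = {x1, x2, x4, x6, x7, x8, x9, x10} ∩ {x1, x2, x5, x6, x7, x8, x9} = {x1, x2, x6, x7, x8, x9}
… ∩ ⟦inside x1⟧ = {x1, x2, x6, x7, x8, x9} ∩ {x1, x2, x3, x4, x6, x7, x10} = {x1, x2, x6, x7}
… ∩ ⟦southern⟧ = {x1, x2, x6, x7} ∩ {x1, x2, x3, x4, x6, x7, x8} = {x1, x2, x6, x7}
⟦southern book which bounced inside x1⟧ = {x1, x2, x6, x7}; x6 ∈ this set.

yes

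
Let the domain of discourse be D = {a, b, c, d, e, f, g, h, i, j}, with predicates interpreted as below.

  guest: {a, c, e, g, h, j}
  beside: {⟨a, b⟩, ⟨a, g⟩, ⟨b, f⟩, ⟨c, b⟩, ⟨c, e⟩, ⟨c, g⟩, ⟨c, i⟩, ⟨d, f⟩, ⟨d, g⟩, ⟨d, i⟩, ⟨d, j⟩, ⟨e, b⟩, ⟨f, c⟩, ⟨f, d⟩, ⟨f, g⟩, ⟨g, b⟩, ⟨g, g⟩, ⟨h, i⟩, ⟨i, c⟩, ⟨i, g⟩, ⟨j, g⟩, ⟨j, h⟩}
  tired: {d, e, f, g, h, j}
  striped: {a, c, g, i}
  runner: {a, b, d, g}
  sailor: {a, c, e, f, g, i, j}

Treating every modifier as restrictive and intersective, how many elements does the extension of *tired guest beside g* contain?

2

⟦beside g⟧ = {x : ⟨x, g⟩ ∈ ⟦beside⟧} = {a, c, d, f, g, i, j}
⟦guest⟧ = {a, c, e, g, h, j}
… ∩ ⟦beside g⟧ = {a, c, e, g, h, j} ∩ {a, c, d, f, g, i, j} = {a, c, g, j}
… ∩ ⟦tired⟧ = {a, c, g, j} ∩ {d, e, f, g, h, j} = {g, j}
⟦tired guest beside g⟧ = {g, j}, so the cardinality is 2.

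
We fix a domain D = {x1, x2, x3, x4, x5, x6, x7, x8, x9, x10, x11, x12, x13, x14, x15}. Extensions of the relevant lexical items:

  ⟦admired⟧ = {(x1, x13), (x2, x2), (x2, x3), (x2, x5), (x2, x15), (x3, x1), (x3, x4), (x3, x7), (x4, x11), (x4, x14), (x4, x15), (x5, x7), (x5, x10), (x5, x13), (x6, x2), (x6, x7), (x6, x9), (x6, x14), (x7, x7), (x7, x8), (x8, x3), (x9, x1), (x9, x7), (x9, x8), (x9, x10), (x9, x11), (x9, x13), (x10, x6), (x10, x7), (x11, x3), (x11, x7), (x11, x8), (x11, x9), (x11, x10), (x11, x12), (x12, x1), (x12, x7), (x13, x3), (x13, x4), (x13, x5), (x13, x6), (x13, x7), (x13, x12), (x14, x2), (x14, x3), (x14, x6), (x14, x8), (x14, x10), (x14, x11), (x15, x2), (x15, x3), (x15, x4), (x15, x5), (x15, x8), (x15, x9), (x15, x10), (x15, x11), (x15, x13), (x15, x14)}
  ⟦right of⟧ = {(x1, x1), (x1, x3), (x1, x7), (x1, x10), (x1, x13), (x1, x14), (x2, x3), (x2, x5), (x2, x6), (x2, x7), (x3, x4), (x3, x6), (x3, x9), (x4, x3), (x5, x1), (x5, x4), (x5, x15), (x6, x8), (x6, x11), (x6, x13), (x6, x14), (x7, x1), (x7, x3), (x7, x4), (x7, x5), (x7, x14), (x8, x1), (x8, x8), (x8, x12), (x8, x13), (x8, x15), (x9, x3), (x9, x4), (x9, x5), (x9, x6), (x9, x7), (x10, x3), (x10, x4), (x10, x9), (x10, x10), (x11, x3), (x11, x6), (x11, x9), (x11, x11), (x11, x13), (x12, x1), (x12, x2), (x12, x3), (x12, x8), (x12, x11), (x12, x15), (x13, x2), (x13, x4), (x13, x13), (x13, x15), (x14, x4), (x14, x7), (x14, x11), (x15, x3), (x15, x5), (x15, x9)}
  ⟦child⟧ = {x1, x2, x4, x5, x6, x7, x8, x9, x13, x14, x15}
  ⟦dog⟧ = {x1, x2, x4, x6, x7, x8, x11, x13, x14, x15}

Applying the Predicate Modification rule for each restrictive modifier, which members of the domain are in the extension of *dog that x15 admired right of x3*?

{x2, x4, x11}

⟦that x15 admired⟧ = {x : ⟨x15, x⟩ ∈ ⟦admired⟧} = {x2, x3, x4, x5, x8, x9, x10, x11, x13, x14}
⟦right of x3⟧ = {x : ⟨x, x3⟩ ∈ ⟦right of⟧} = {x1, x2, x4, x7, x9, x10, x11, x12, x15}
⟦dog⟧ = {x1, x2, x4, x6, x7, x8, x11, x13, x14, x15}
… ∩ ⟦that x15 admired⟧ = {x1, x2, x4, x6, x7, x8, x11, x13, x14, x15} ∩ {x2, x3, x4, x5, x8, x9, x10, x11, x13, x14} = {x2, x4, x8, x11, x13, x14}
… ∩ ⟦right of x3⟧ = {x2, x4, x8, x11, x13, x14} ∩ {x1, x2, x4, x7, x9, x10, x11, x12, x15} = {x2, x4, x11}
So ⟦dog that x15 admired right of x3⟧ = {x2, x4, x11}.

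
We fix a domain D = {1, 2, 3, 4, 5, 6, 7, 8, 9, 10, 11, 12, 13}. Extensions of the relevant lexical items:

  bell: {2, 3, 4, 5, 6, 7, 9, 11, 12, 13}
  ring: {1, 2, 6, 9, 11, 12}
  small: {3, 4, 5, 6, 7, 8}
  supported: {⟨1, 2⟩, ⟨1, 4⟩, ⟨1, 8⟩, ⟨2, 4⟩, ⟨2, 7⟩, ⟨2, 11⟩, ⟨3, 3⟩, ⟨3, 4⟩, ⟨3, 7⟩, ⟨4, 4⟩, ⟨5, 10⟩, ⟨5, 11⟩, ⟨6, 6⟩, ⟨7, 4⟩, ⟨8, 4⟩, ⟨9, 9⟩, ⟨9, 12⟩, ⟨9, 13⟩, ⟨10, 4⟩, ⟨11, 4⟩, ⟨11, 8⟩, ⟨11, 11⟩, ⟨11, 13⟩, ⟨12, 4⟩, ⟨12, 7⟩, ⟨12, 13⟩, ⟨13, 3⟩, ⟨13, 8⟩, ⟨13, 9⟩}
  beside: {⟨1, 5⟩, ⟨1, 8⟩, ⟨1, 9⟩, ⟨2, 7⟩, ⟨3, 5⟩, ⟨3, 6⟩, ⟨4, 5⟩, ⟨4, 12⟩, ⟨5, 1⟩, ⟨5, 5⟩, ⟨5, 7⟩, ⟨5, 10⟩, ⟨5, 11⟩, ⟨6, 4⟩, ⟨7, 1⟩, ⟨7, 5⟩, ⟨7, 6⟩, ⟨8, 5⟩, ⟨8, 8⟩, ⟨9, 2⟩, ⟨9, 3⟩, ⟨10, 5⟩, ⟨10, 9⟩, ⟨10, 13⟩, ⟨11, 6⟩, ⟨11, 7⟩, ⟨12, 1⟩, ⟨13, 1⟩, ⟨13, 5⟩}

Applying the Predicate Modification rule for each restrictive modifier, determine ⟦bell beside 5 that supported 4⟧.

⟦beside 5⟧ = {x : ⟨x, 5⟩ ∈ ⟦beside⟧} = {1, 3, 4, 5, 7, 8, 10, 13}
⟦that supported 4⟧ = {x : ⟨x, 4⟩ ∈ ⟦supported⟧} = {1, 2, 3, 4, 7, 8, 10, 11, 12}
⟦bell⟧ = {2, 3, 4, 5, 6, 7, 9, 11, 12, 13}
… ∩ ⟦beside 5⟧ = {2, 3, 4, 5, 6, 7, 9, 11, 12, 13} ∩ {1, 3, 4, 5, 7, 8, 10, 13} = {3, 4, 5, 7, 13}
… ∩ ⟦that supported 4⟧ = {3, 4, 5, 7, 13} ∩ {1, 2, 3, 4, 7, 8, 10, 11, 12} = {3, 4, 7}
So ⟦bell beside 5 that supported 4⟧ = {3, 4, 7}.

{3, 4, 7}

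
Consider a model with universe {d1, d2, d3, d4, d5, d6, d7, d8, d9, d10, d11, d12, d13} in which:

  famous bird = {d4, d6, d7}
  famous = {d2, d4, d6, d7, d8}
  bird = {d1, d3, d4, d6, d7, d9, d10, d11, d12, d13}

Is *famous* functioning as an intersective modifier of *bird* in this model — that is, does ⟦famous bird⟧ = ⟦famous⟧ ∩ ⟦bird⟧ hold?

⟦famous⟧ ∩ ⟦bird⟧ = {d2, d4, d6, d7, d8} ∩ {d1, d3, d4, d6, d7, d9, d10, d11, d12, d13} = {d4, d6, d7}
Observed ⟦famous bird⟧ = {d4, d6, d7}.
These coincide, so the modifier is intersective here.

yes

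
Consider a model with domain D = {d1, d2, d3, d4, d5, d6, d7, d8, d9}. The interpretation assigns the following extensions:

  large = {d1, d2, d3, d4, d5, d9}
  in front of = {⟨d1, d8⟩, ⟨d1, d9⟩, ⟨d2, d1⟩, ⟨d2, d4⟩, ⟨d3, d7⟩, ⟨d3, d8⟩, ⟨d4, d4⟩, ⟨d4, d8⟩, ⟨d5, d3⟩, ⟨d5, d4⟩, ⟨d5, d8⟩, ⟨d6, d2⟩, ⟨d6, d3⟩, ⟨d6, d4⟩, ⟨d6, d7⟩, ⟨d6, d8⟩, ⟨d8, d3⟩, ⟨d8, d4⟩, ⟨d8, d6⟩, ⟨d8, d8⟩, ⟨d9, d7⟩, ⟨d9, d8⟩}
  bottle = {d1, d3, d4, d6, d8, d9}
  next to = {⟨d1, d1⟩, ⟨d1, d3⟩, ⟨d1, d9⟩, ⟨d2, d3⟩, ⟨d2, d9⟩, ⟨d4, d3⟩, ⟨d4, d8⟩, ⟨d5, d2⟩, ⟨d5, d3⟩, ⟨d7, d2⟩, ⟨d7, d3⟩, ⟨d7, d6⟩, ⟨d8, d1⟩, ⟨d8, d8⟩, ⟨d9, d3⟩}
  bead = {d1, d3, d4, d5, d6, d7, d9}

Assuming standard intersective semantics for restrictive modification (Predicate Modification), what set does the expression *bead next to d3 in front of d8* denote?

⟦next to d3⟧ = {x : ⟨x, d3⟩ ∈ ⟦next to⟧} = {d1, d2, d4, d5, d7, d9}
⟦in front of d8⟧ = {x : ⟨x, d8⟩ ∈ ⟦in front of⟧} = {d1, d3, d4, d5, d6, d8, d9}
⟦bead⟧ = {d1, d3, d4, d5, d6, d7, d9}
… ∩ ⟦next to d3⟧ = {d1, d3, d4, d5, d6, d7, d9} ∩ {d1, d2, d4, d5, d7, d9} = {d1, d4, d5, d7, d9}
… ∩ ⟦in front of d8⟧ = {d1, d4, d5, d7, d9} ∩ {d1, d3, d4, d5, d6, d8, d9} = {d1, d4, d5, d9}
So ⟦bead next to d3 in front of d8⟧ = {d1, d4, d5, d9}.

{d1, d4, d5, d9}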